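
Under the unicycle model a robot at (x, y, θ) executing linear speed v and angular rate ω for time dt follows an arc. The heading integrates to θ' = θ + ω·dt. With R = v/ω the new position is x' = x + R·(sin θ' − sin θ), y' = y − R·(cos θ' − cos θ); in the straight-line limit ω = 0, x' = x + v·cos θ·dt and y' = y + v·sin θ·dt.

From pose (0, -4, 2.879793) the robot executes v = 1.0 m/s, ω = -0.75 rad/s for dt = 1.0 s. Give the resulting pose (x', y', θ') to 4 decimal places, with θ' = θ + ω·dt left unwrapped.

(-0.7853, -3.4192, 2.1298)

θ' = 2.8798 + -0.75·1.0 = 2.1298
R = v/ω = 1.0/-0.75 = -1.3333
x' = 0 + -1.3333·(sin 2.1298 − sin 2.8798) = -0.7853
y' = -4 − -1.3333·(cos 2.1298 − cos 2.8798) = -3.4192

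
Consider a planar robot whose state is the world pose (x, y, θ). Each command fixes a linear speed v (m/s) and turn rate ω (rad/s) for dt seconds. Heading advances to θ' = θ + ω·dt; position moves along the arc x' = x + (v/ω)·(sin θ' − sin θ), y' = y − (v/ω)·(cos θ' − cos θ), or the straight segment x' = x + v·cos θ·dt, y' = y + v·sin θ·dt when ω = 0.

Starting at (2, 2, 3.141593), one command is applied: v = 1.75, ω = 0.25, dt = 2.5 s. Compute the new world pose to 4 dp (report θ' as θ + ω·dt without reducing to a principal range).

(-2.0957, 0.6767, 3.7666)

θ' = 3.1416 + 0.25·2.5 = 3.7666
R = v/ω = 1.75/0.25 = 7.0000
x' = 2 + 7.0000·(sin 3.7666 − sin 3.1416) = -2.0957
y' = 2 − 7.0000·(cos 3.7666 − cos 3.1416) = 0.6767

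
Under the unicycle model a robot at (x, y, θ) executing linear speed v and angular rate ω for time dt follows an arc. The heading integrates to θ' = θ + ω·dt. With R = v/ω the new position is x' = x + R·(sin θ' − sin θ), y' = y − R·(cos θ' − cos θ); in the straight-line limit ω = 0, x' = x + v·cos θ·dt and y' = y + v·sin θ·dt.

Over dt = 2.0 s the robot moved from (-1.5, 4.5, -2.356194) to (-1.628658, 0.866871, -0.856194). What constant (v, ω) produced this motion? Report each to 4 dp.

v = 2.0000, ω = 0.7500

Δθ = -0.856194 − -2.356194 = 1.500000
ω = Δθ/dt = 1.500000/2.0 = 0.7500
R = −Δy/(cos θ' − cos θ) = 2.6667
v = R·ω = 2.6667·0.7500 = 2.0000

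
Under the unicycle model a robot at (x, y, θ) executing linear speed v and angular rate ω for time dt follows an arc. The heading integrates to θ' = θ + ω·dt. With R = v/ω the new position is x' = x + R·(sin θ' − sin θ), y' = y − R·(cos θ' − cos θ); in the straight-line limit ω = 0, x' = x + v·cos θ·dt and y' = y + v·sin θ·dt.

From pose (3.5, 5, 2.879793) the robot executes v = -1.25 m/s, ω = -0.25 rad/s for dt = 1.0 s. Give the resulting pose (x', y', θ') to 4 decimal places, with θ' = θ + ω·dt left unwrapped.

θ' = 2.8798 + -0.25·1.0 = 2.6298
R = v/ω = -1.25/-0.25 = 5.0000
x' = 3.5 + 5.0000·(sin 2.6298 − sin 2.8798) = 4.6546
y' = 5 − 5.0000·(cos 2.6298 − cos 2.8798) = 4.5297

(4.6546, 4.5297, 2.6298)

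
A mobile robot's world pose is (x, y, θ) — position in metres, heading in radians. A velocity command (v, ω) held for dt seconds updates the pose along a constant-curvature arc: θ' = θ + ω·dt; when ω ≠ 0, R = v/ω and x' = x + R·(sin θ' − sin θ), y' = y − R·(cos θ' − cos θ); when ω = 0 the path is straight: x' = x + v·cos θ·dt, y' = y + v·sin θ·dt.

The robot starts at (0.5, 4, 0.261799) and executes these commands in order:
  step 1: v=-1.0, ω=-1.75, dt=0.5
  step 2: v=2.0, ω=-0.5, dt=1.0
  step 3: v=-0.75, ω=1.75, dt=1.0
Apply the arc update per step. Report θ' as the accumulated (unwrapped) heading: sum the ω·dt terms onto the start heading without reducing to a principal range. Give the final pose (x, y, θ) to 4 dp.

(0.6705, 2.7358, 0.6368)

step 1: θ'=-0.6132 (R=0.5714) → pose (0.0233, 4.0846, -0.6132)
step 2: θ'=-1.1132 (R=-4.0000) → pose (1.3098, 2.5806, -1.1132)
step 3: θ'=0.6368 (R=-0.4286) → pose (0.6705, 2.7358, 0.6368)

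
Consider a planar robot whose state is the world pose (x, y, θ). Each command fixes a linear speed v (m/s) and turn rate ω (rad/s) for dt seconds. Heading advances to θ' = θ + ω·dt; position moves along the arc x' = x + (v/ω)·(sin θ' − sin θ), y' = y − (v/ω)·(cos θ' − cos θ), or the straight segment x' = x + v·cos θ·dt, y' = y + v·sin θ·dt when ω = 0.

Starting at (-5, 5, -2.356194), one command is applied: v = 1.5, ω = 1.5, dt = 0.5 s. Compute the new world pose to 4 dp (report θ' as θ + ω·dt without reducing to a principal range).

(-5.2923, 4.3283, -1.6062)

θ' = -2.3562 + 1.5·0.5 = -1.6062
R = v/ω = 1.5/1.5 = 1.0000
x' = -5 + 1.0000·(sin -1.6062 − sin -2.3562) = -5.2923
y' = 5 − 1.0000·(cos -1.6062 − cos -2.3562) = 4.3283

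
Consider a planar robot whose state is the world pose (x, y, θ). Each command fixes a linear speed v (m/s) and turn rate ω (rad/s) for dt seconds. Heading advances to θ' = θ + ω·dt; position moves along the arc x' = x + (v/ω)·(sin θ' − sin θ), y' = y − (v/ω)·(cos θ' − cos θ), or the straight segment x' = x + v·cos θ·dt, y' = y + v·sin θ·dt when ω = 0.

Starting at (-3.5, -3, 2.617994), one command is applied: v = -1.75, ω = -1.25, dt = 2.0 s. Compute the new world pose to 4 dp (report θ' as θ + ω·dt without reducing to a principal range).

θ' = 2.6180 + -1.25·2.0 = 0.1180
R = v/ω = -1.75/-1.25 = 1.4000
x' = -3.5 + 1.4000·(sin 0.1180 − sin 2.6180) = -4.0352
y' = -3 − 1.4000·(cos 0.1180 − cos 2.6180) = -5.6027

(-4.0352, -5.6027, 0.1180)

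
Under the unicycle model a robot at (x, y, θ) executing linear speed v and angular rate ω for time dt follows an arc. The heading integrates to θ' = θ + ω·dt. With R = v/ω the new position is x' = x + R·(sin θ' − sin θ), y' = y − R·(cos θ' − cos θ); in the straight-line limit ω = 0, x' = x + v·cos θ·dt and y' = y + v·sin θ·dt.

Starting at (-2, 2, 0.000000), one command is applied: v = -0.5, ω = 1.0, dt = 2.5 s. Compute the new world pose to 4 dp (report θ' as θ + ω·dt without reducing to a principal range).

θ' = 0.0000 + 1.0·2.5 = 2.5000
R = v/ω = -0.5/1.0 = -0.5000
x' = -2 + -0.5000·(sin 2.5000 − sin 0.0000) = -2.2992
y' = 2 − -0.5000·(cos 2.5000 − cos 0.0000) = 1.0994

(-2.2992, 1.0994, 2.5000)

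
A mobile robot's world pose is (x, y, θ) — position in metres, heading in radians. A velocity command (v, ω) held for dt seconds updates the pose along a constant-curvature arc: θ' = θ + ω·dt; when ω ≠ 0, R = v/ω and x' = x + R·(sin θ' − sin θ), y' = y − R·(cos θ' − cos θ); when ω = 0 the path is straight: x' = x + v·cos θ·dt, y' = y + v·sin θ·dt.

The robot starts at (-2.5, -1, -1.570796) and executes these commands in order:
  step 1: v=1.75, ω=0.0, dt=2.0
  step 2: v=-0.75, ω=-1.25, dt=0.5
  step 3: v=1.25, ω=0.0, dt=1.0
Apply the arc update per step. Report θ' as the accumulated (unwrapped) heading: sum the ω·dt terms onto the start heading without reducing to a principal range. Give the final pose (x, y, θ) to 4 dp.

(-3.1179, -5.1626, -2.1958)

step 1: θ'=-1.5708 (straight) → pose (-2.5000, -4.5000, -1.5708)
step 2: θ'=-2.1958 (R=0.6000) → pose (-2.3866, -4.1489, -2.1958)
step 3: θ'=-2.1958 (straight) → pose (-3.1179, -5.1626, -2.1958)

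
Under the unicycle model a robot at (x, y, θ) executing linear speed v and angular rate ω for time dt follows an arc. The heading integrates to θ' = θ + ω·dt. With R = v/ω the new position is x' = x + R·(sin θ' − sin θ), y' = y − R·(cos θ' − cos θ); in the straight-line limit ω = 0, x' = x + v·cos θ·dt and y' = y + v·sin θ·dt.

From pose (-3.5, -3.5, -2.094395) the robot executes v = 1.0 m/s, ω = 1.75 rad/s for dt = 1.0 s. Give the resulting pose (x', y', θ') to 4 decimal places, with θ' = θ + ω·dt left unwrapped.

(-3.1981, -4.3236, -0.3444)

θ' = -2.0944 + 1.75·1.0 = -0.3444
R = v/ω = 1.0/1.75 = 0.5714
x' = -3.5 + 0.5714·(sin -0.3444 − sin -2.0944) = -3.1981
y' = -3.5 − 0.5714·(cos -0.3444 − cos -2.0944) = -4.3236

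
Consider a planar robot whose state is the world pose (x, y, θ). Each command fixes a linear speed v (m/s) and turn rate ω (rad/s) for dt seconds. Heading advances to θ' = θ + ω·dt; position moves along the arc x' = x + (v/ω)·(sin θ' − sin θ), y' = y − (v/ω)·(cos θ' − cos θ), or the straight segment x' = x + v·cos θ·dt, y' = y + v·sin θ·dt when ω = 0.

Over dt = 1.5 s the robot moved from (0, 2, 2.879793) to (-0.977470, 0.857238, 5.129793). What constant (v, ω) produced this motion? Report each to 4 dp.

Δθ = 5.129793 − 2.879793 = 2.250000
ω = Δθ/dt = 2.250000/1.5 = 1.5000
R = −Δy/(cos θ' − cos θ) = 0.8333
v = R·ω = 0.8333·1.5000 = 1.2500

v = 1.2500, ω = 1.5000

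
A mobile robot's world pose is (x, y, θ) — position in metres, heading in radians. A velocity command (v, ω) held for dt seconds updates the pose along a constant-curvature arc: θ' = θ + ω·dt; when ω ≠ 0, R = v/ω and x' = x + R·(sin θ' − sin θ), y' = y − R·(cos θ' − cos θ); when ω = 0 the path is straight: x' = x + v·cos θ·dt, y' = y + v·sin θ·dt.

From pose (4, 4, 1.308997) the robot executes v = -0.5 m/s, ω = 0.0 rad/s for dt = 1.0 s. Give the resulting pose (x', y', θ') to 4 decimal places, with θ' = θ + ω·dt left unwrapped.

θ' = 1.3090 + 0.0·1.0 = 1.3090
ω = 0 → straight: x' = 4 + -0.5·cos(1.3090)·1.0 = 3.8706
y' = 4 + -0.5·sin(1.3090)·1.0 = 3.5170

(3.8706, 3.5170, 1.3090)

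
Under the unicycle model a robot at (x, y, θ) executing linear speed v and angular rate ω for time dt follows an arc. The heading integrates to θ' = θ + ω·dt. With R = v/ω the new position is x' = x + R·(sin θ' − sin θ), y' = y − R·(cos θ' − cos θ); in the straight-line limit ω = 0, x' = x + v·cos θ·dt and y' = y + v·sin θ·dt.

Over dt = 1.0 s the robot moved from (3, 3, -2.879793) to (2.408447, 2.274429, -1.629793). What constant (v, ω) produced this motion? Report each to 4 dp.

Δθ = -1.629793 − -2.879793 = 1.250000
ω = Δθ/dt = 1.250000/1.0 = 1.2500
R = −Δy/(cos θ' − cos θ) = 0.8000
v = R·ω = 0.8000·1.2500 = 1.0000

v = 1.0000, ω = 1.2500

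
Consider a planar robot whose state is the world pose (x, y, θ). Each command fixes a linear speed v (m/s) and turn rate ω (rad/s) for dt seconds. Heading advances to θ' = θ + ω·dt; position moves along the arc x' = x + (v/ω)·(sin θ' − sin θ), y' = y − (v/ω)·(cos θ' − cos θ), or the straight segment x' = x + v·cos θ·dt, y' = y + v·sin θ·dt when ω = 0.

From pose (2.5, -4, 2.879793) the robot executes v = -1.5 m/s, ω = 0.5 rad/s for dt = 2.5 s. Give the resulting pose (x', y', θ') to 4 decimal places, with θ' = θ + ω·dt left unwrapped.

θ' = 2.8798 + 0.5·2.5 = 4.1298
R = v/ω = -1.5/0.5 = -3.0000
x' = 2.5 + -3.0000·(sin 4.1298 − sin 2.8798) = 5.7816
y' = -4 − -3.0000·(cos 4.1298 − cos 2.8798) = -2.7528

(5.7816, -2.7528, 4.1298)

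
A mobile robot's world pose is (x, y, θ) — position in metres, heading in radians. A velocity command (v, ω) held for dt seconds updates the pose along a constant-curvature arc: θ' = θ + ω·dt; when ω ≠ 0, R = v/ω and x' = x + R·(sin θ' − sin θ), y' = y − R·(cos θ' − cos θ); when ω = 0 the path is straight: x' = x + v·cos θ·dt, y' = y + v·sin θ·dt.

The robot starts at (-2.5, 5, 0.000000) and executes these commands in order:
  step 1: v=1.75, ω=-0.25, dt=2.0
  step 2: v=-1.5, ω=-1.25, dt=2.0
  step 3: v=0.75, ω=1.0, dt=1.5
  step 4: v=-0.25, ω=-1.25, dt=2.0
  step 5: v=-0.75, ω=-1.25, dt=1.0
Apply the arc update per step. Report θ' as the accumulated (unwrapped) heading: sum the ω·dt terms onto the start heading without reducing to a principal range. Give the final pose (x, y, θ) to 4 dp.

step 1: θ'=-0.5000 (R=-7.0000) → pose (0.8560, 4.1431, -0.5000)
step 2: θ'=-3.0000 (R=1.2000) → pose (1.2619, 6.3842, -3.0000)
step 3: θ'=-1.5000 (R=0.7500) → pose (0.6197, 5.5886, -1.5000)
step 4: θ'=-4.0000 (R=0.2000) → pose (0.9705, 5.7335, -4.0000)
step 5: θ'=-5.2500 (R=0.6000) → pose (1.0318, 5.0341, -5.2500)

(1.0318, 5.0341, -5.2500)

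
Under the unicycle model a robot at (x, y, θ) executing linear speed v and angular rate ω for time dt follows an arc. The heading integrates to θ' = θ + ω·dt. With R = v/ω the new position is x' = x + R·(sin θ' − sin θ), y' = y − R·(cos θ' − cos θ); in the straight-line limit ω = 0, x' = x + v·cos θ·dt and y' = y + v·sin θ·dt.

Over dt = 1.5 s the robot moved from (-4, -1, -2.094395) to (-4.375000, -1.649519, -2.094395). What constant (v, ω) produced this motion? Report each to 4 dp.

Δθ = -2.094395 − -2.094395 = 0.000000
ω = Δθ/dt = 0.000000/1.5 = 0.0000
ω = 0 → v = (Δx·cos θ + Δy·sin θ)/dt = 0.5000

v = 0.5000, ω = 0.0000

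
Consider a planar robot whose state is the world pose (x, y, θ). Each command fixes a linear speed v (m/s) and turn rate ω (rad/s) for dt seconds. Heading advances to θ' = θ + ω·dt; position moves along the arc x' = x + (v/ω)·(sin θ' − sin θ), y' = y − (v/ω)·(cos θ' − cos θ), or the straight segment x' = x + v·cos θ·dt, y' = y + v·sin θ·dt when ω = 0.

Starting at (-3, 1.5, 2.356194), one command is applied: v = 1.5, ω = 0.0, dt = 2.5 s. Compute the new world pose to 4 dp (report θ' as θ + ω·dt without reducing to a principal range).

(-5.6516, 4.1517, 2.3562)

θ' = 2.3562 + 0.0·2.5 = 2.3562
ω = 0 → straight: x' = -3 + 1.5·cos(2.3562)·2.5 = -5.6516
y' = 1.5 + 1.5·sin(2.3562)·2.5 = 4.1517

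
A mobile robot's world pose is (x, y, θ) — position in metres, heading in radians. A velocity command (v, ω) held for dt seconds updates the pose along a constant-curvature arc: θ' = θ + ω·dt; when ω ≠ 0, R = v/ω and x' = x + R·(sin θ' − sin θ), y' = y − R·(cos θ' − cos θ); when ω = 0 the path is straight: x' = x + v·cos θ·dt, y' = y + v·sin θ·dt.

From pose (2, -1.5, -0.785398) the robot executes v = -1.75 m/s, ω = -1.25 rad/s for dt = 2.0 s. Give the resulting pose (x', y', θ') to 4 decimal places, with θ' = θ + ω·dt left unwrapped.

(3.1906, 0.8755, -3.2854)

θ' = -0.7854 + -1.25·2.0 = -3.2854
R = v/ω = -1.75/-1.25 = 1.4000
x' = 2 + 1.4000·(sin -3.2854 − sin -0.7854) = 3.1906
y' = -1.5 − 1.4000·(cos -3.2854 − cos -0.7854) = 0.8755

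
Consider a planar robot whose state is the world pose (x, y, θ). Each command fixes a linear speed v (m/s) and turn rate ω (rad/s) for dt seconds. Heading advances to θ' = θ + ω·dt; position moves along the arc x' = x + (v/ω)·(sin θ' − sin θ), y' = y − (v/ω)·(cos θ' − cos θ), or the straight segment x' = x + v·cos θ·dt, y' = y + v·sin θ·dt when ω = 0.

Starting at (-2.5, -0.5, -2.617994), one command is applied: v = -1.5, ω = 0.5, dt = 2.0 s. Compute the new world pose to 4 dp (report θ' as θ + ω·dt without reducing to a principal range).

θ' = -2.6180 + 0.5·2.0 = -1.6180
R = v/ω = -1.5/0.5 = -3.0000
x' = -2.5 + -3.0000·(sin -1.6180 − sin -2.6180) = -1.0033
y' = -0.5 − -3.0000·(cos -1.6180 − cos -2.6180) = 1.9565

(-1.0033, 1.9565, -1.6180)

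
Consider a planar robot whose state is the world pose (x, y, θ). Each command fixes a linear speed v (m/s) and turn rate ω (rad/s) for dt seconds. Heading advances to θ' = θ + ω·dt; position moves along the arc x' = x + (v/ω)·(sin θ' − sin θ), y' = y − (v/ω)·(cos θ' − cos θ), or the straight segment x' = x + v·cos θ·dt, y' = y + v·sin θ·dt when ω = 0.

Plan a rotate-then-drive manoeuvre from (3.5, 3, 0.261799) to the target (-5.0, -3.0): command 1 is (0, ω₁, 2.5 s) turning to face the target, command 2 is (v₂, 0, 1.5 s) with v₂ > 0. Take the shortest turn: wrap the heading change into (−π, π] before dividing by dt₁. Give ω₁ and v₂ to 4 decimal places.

heading to target = atan2(-3−3, -5−3.5) = -2.5269
Δθ = wrap(-2.5269 − 0.2618) = -2.7887; ω₁ = Δθ/dt₁ = -1.1155
distance = √((-5−3.5)² + (-3−3)²) = 10.4043; v₂ = distance/dt₂ = 6.9362

ω₁ = -1.1155, v₂ = 6.9362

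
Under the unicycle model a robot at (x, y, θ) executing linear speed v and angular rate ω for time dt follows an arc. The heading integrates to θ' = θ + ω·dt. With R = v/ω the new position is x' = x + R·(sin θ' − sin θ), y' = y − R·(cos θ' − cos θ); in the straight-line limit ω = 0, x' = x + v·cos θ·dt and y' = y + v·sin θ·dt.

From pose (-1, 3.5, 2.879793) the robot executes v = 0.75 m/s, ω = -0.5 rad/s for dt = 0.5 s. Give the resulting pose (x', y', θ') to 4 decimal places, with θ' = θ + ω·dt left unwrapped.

(-1.3464, 3.6411, 2.6298)

θ' = 2.8798 + -0.5·0.5 = 2.6298
R = v/ω = 0.75/-0.5 = -1.5000
x' = -1 + -1.5000·(sin 2.6298 − sin 2.8798) = -1.3464
y' = 3.5 − -1.5000·(cos 2.6298 − cos 2.8798) = 3.6411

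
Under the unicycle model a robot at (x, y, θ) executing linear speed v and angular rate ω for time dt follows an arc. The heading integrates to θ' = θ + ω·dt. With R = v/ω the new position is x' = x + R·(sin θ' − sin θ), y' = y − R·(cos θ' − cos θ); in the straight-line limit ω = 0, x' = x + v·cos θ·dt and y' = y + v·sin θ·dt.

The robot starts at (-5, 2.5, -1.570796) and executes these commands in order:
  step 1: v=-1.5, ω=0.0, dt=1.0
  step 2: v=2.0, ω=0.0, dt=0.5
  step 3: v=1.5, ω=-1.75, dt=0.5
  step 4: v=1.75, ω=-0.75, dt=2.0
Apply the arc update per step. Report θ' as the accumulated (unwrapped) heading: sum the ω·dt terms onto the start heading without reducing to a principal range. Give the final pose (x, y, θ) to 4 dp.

step 1: θ'=-1.5708 (straight) → pose (-5.0000, 4.0000, -1.5708)
step 2: θ'=-1.5708 (straight) → pose (-5.0000, 3.0000, -1.5708)
step 3: θ'=-2.4458 (R=-0.8571) → pose (-5.3077, 2.3421, -2.4458)
step 4: θ'=-3.9458 (R=-2.3333) → pose (-8.4840, 2.5144, -3.9458)

(-8.4840, 2.5144, -3.9458)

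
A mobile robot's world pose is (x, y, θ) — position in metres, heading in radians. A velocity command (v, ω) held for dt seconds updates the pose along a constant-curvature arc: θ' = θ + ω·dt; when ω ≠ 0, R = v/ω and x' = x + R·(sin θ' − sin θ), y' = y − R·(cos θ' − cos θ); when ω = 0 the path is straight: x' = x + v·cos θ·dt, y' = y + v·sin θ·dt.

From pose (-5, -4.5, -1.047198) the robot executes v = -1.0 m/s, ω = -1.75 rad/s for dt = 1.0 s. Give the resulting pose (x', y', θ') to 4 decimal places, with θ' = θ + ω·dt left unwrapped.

θ' = -1.0472 + -1.75·1.0 = -2.7972
R = v/ω = -1.0/-1.75 = 0.5714
x' = -5 + 0.5714·(sin -2.7972 − sin -1.0472) = -4.6981
y' = -4.5 − 0.5714·(cos -2.7972 − cos -1.0472) = -3.6764

(-4.6981, -3.6764, -2.7972)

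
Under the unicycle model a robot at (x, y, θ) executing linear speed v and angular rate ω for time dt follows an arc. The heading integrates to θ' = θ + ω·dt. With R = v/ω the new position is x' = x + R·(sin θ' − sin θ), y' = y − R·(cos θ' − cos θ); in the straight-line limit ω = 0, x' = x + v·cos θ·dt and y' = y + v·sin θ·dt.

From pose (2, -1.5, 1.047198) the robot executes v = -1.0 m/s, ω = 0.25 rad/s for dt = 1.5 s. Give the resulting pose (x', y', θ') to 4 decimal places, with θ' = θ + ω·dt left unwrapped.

(1.5082, -2.9078, 1.4222)

θ' = 1.0472 + 0.25·1.5 = 1.4222
R = v/ω = -1.0/0.25 = -4.0000
x' = 2 + -4.0000·(sin 1.4222 − sin 1.0472) = 1.5082
y' = -1.5 − -4.0000·(cos 1.4222 − cos 1.0472) = -2.9078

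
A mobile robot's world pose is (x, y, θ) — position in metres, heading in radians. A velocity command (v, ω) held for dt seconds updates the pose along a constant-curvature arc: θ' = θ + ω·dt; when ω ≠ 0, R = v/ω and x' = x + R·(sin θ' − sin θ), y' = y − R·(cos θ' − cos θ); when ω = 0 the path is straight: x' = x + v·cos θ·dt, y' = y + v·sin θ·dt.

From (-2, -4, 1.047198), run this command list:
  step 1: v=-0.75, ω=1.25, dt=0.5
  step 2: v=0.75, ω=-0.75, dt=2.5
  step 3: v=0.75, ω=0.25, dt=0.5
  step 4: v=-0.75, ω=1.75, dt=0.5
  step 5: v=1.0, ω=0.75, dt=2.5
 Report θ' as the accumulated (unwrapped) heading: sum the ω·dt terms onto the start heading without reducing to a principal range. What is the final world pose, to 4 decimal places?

(-1.2006, -1.3395, 2.6722)

step 1: θ'=1.6722 (R=-0.6000) → pose (-2.0773, -4.3607, 1.6722)
step 2: θ'=-0.2028 (R=-1.0000) → pose (-0.8810, -3.2800, -0.2028)
step 3: θ'=-0.0778 (R=3.0000) → pose (-0.5100, -3.3324, -0.0778)
step 4: θ'=0.7972 (R=-0.4286) → pose (-0.8499, -3.4602, 0.7972)
step 5: θ'=2.6722 (R=1.3333) → pose (-1.2006, -1.3395, 2.6722)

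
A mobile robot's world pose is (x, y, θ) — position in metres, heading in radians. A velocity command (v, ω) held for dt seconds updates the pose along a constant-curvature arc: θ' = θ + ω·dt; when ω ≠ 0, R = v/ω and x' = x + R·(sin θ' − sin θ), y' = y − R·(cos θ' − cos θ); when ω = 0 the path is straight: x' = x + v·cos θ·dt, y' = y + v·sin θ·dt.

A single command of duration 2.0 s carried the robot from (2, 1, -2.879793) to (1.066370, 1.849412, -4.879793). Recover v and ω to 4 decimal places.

Δθ = -4.879793 − -2.879793 = -2.000000
ω = Δθ/dt = -2.000000/2.0 = -1.0000
R = Δx/(sin θ' − sin θ) = -0.7500
v = R·ω = -0.7500·-1.0000 = 0.7500

v = 0.7500, ω = -1.0000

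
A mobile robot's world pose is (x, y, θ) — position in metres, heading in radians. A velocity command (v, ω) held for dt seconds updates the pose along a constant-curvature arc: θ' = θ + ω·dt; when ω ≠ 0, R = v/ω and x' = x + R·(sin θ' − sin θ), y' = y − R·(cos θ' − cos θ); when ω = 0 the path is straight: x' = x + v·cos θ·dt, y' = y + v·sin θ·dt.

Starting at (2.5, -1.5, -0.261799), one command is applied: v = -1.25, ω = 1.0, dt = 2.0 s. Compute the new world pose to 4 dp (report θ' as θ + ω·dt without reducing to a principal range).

(0.9440, -2.9157, 1.7382)

θ' = -0.2618 + 1.0·2.0 = 1.7382
R = v/ω = -1.25/1.0 = -1.2500
x' = 2.5 + -1.2500·(sin 1.7382 − sin -0.2618) = 0.9440
y' = -1.5 − -1.2500·(cos 1.7382 − cos -0.2618) = -2.9157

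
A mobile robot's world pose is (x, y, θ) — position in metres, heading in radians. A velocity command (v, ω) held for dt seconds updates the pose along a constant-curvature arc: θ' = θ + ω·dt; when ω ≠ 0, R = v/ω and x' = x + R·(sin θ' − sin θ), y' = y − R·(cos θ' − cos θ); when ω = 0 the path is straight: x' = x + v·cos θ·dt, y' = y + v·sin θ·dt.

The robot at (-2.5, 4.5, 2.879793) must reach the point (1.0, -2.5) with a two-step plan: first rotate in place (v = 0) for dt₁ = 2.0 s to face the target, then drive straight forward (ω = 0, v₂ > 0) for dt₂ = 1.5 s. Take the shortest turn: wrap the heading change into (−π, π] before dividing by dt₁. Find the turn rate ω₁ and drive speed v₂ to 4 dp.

ω₁ = 1.1481, v₂ = 5.2175

heading to target = atan2(-2.5−4.5, 1−-2.5) = -1.1071
Δθ = wrap(-1.1071 − 2.8798) = 2.2962; ω₁ = Δθ/dt₁ = 1.1481
distance = √((1−-2.5)² + (-2.5−4.5)²) = 7.8262; v₂ = distance/dt₂ = 5.2175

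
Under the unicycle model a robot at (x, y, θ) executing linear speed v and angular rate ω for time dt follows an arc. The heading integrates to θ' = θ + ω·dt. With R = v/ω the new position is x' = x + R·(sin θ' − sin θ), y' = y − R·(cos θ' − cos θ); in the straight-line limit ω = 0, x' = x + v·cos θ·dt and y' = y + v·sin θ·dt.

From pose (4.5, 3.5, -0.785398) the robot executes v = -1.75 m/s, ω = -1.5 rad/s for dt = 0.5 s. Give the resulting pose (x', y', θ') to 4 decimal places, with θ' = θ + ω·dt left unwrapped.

θ' = -0.7854 + -1.5·0.5 = -1.5354
R = v/ω = -1.75/-1.5 = 1.1667
x' = 4.5 + 1.1667·(sin -1.5354 − sin -0.7854) = 4.1590
y' = 3.5 − 1.1667·(cos -1.5354 − cos -0.7854) = 4.2837

(4.1590, 4.2837, -1.5354)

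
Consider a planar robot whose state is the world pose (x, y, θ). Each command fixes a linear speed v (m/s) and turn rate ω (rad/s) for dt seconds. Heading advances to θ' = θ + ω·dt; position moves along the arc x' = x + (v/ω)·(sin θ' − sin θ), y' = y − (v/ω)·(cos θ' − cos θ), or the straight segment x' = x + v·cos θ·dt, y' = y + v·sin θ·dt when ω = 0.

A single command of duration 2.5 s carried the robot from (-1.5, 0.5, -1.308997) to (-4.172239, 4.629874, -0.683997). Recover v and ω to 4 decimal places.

v = -2.0000, ω = 0.2500

Δθ = -0.683997 − -1.308997 = 0.625000
ω = Δθ/dt = 0.625000/2.5 = 0.2500
R = −Δy/(cos θ' − cos θ) = -8.0000
v = R·ω = -8.0000·0.2500 = -2.0000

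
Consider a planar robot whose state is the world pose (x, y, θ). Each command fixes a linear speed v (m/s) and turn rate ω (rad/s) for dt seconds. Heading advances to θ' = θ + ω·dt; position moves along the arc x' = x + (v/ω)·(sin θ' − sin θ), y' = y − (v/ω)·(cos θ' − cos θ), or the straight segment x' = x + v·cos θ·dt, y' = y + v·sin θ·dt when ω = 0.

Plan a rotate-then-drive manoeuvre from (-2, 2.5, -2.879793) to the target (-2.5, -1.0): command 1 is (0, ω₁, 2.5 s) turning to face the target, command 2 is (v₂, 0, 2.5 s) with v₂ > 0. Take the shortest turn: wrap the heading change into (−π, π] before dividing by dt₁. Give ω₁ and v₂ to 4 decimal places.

ω₁ = 0.4668, v₂ = 1.4142

heading to target = atan2(-1−2.5, -2.5−-2) = -1.7127
Δθ = wrap(-1.7127 − -2.8798) = 1.1671; ω₁ = Δθ/dt₁ = 0.4668
distance = √((-2.5−-2)² + (-1−2.5)²) = 3.5355; v₂ = distance/dt₂ = 1.4142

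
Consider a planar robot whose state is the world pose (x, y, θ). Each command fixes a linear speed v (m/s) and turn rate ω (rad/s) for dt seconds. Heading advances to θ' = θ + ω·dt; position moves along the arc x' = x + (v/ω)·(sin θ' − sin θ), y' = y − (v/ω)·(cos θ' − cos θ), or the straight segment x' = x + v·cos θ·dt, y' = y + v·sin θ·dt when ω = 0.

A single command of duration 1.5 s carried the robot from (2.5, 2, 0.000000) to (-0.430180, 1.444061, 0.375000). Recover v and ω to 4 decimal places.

Δθ = 0.375000 − 0.000000 = 0.375000
ω = Δθ/dt = 0.375000/1.5 = 0.2500
R = Δx/(sin θ' − sin θ) = -8.0000
v = R·ω = -8.0000·0.2500 = -2.0000

v = -2.0000, ω = 0.2500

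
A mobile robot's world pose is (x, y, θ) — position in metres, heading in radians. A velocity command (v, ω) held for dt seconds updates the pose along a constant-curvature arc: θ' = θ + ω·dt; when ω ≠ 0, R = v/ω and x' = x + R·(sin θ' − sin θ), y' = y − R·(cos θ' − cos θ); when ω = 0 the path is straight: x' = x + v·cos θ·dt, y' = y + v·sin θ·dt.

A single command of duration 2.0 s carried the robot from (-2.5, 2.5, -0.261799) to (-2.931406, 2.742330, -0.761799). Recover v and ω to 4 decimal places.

v = -0.2500, ω = -0.2500

Δθ = -0.761799 − -0.261799 = -0.500000
ω = Δθ/dt = -0.500000/2.0 = -0.2500
R = Δx/(sin θ' − sin θ) = 1.0000
v = R·ω = 1.0000·-0.2500 = -0.2500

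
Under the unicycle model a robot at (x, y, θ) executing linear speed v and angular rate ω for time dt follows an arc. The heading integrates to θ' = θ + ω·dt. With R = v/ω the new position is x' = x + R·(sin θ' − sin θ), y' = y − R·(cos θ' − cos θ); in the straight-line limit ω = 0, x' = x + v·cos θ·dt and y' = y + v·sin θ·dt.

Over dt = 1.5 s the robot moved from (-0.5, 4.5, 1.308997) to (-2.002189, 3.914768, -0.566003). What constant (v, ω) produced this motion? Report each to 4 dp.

Δθ = -0.566003 − 1.308997 = -1.875000
ω = Δθ/dt = -1.875000/1.5 = -1.2500
R = Δx/(sin θ' − sin θ) = 1.0000
v = R·ω = 1.0000·-1.2500 = -1.2500

v = -1.2500, ω = -1.2500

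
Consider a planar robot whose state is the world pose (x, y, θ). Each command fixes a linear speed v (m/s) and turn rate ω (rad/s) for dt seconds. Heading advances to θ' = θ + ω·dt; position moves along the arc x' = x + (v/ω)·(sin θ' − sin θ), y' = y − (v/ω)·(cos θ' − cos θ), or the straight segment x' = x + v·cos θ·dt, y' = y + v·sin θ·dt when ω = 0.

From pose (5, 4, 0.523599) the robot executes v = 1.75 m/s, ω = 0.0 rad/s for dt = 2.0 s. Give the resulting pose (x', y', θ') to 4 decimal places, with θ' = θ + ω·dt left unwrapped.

(8.0311, 5.7500, 0.5236)

θ' = 0.5236 + 0.0·2.0 = 0.5236
ω = 0 → straight: x' = 5 + 1.75·cos(0.5236)·2.0 = 8.0311
y' = 4 + 1.75·sin(0.5236)·2.0 = 5.7500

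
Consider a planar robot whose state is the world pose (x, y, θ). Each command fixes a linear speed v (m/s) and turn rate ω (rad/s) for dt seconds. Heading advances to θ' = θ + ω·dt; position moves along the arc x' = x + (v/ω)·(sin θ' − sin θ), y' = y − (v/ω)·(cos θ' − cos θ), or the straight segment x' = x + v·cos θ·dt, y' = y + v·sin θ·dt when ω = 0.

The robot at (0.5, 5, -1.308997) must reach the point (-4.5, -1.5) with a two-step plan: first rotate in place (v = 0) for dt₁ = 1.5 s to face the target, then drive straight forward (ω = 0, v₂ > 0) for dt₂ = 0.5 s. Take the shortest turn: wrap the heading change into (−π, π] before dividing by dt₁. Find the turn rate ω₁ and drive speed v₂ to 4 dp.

heading to target = atan2(-1.5−5, -4.5−0.5) = -2.2265
Δθ = wrap(-2.2265 − -1.3090) = -0.9175; ω₁ = Δθ/dt₁ = -0.6117
distance = √((-4.5−0.5)² + (-1.5−5)²) = 8.2006; v₂ = distance/dt₂ = 16.4012

ω₁ = -0.6117, v₂ = 16.4012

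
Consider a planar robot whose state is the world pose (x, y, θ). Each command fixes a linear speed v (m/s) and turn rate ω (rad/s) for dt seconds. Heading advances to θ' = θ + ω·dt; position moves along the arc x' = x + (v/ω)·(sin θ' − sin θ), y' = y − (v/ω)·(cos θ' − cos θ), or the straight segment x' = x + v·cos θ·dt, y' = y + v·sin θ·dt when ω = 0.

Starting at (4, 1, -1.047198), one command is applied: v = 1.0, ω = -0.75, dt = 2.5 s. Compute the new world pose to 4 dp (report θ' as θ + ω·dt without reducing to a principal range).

(3.1355, -0.9680, -2.9222)

θ' = -1.0472 + -0.75·2.5 = -2.9222
R = v/ω = 1.0/-0.75 = -1.3333
x' = 4 + -1.3333·(sin -2.9222 − sin -1.0472) = 3.1355
y' = 1 − -1.3333·(cos -2.9222 − cos -1.0472) = -0.9680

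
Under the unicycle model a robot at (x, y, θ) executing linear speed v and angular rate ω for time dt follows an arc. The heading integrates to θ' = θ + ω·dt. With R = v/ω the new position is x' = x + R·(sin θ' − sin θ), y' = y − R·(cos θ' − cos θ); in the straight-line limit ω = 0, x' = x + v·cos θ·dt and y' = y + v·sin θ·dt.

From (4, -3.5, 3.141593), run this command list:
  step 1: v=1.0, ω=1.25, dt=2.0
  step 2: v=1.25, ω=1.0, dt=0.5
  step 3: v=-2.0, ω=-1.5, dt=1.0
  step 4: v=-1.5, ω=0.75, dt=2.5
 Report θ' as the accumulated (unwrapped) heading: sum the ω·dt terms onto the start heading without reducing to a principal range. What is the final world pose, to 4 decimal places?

(0.4935, -1.6754, 6.5166)

step 1: θ'=5.6416 (R=0.8000) → pose (3.5212, -4.9409, 5.6416)
step 2: θ'=6.1416 (R=1.2500) → pose (4.0929, -5.1770, 6.1416)
step 3: θ'=4.6416 (R=1.3333) → pose (2.9511, -3.7627, 4.6416)
step 4: θ'=6.5166 (R=-2.0000) → pose (0.4935, -1.6754, 6.5166)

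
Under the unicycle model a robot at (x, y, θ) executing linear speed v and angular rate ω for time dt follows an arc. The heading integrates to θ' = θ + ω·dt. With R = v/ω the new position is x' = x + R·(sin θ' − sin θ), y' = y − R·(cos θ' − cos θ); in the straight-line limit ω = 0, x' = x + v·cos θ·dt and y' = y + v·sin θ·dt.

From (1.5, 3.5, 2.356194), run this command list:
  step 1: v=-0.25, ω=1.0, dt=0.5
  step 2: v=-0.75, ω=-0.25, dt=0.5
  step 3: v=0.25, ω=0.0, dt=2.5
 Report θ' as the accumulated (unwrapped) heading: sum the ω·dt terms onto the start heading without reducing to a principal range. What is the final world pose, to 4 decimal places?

(1.3856, 3.5585, 2.7312)

step 1: θ'=2.8562 (R=-0.2500) → pose (1.6064, 3.4369, 2.8562)
step 2: θ'=2.7312 (R=3.0000) → pose (1.9587, 3.3091, 2.7312)
step 3: θ'=2.7312 (straight) → pose (1.3856, 3.5585, 2.7312)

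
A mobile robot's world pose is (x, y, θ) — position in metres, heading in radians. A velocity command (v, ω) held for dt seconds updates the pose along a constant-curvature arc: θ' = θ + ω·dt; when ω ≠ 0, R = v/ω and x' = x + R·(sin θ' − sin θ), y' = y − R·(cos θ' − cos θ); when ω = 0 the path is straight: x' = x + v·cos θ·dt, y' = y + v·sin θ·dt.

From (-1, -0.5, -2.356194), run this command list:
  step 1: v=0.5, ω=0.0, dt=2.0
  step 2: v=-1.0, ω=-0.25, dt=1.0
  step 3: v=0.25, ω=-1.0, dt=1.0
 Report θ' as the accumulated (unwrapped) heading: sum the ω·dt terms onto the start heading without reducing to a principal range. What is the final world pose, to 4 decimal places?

step 1: θ'=-2.3562 (straight) → pose (-1.7071, -1.2071, -2.3562)
step 2: θ'=-2.6062 (R=4.0000) → pose (-0.9194, -0.5953, -2.6062)
step 3: θ'=-3.6062 (R=-0.2500) → pose (-1.1590, -0.6038, -3.6062)

(-1.1590, -0.6038, -3.6062)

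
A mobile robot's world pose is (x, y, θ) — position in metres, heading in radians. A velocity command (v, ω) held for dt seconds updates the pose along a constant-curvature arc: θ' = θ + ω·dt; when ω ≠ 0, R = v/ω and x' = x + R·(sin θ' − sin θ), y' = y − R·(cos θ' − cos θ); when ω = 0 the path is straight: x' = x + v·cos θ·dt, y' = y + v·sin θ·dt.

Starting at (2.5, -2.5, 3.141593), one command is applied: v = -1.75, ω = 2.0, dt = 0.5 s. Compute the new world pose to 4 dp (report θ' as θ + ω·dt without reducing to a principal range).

θ' = 3.1416 + 2.0·0.5 = 4.1416
R = v/ω = -1.75/2.0 = -0.8750
x' = 2.5 + -0.8750·(sin 4.1416 − sin 3.1416) = 3.2363
y' = -2.5 − -0.8750·(cos 4.1416 − cos 3.1416) = -2.0978

(3.2363, -2.0978, 4.1416)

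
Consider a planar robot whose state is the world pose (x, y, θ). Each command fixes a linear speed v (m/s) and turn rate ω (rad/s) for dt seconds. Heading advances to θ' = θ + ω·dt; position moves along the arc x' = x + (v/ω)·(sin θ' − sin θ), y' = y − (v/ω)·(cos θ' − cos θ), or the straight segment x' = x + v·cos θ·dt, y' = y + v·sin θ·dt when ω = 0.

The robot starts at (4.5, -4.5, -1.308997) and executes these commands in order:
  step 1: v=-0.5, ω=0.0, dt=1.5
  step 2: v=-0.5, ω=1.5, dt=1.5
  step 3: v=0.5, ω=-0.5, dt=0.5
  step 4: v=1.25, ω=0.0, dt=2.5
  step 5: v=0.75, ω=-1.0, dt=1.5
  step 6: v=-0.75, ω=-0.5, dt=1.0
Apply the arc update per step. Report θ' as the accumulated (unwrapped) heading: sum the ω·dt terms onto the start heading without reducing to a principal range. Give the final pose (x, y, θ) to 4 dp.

step 1: θ'=-1.3090 (straight) → pose (4.3059, -3.7756, -1.3090)
step 2: θ'=0.9410 (R=-0.3333) → pose (3.7145, -3.6655, 0.9410)
step 3: θ'=0.6910 (R=-1.0000) → pose (3.8854, -3.4839, 0.6910)
step 4: θ'=0.6910 (straight) → pose (6.2935, -1.4923, 0.6910)
step 5: θ'=-0.8090 (R=-0.7500) → pose (7.3142, -1.5526, -0.8090)
step 6: θ'=-1.3090 (R=1.5000) → pose (6.9507, -0.9055, -1.3090)

(6.9507, -0.9055, -1.3090)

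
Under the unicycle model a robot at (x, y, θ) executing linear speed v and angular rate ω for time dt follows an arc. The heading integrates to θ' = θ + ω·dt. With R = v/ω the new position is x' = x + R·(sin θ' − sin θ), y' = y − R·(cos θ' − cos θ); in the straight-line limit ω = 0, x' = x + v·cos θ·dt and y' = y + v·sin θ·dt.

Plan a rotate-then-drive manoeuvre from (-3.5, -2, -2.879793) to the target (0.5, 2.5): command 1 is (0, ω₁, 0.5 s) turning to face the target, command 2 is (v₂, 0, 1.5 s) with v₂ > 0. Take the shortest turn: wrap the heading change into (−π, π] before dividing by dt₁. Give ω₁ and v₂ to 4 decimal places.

heading to target = atan2(2.5−-2, 0.5−-3.5) = 0.8442
Δθ = wrap(0.8442 − -2.8798) = -2.5592; ω₁ = Δθ/dt₁ = -5.1185
distance = √((0.5−-3.5)² + (2.5−-2)²) = 6.0208; v₂ = distance/dt₂ = 4.0139

ω₁ = -5.1185, v₂ = 4.0139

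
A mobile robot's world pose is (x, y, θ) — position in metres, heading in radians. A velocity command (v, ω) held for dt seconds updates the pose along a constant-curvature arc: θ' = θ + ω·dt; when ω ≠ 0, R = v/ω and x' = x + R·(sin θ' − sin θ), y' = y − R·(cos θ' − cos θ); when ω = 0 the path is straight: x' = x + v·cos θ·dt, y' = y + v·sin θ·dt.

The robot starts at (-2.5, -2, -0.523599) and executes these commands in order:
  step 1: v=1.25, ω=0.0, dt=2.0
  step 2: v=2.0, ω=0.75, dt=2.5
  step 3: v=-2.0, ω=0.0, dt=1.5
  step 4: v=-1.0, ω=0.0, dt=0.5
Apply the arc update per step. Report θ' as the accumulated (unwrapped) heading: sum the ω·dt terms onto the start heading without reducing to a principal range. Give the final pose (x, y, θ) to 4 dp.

(2.8394, -4.9371, 1.3514)

step 1: θ'=-0.5236 (straight) → pose (-0.3349, -3.2500, -0.5236)
step 2: θ'=1.3514 (R=2.6667) → pose (3.6011, -1.5210, 1.3514)
step 3: θ'=1.3514 (straight) → pose (2.9482, -4.4491, 1.3514)
step 4: θ'=1.3514 (straight) → pose (2.8394, -4.9371, 1.3514)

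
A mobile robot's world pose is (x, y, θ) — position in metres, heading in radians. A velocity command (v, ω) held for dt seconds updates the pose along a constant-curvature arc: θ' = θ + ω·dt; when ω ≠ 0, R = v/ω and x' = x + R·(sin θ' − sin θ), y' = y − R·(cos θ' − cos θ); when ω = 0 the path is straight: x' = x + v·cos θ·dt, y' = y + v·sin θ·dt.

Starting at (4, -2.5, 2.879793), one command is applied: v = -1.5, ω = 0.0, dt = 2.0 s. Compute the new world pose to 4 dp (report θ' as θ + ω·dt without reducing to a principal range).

θ' = 2.8798 + 0.0·2.0 = 2.8798
ω = 0 → straight: x' = 4 + -1.5·cos(2.8798)·2.0 = 6.8978
y' = -2.5 + -1.5·sin(2.8798)·2.0 = -3.2765

(6.8978, -3.2765, 2.8798)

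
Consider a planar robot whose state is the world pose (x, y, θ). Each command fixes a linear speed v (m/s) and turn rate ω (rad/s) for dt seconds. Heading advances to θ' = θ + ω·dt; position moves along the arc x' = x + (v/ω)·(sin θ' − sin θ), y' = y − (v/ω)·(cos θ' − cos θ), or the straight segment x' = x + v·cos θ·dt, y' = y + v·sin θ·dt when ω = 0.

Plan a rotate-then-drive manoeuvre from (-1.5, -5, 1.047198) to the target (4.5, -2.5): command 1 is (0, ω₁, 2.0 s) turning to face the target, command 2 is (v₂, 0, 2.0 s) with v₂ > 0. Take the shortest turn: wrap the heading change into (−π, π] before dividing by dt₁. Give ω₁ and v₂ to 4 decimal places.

heading to target = atan2(-2.5−-5, 4.5−-1.5) = 0.3948
Δθ = wrap(0.3948 − 1.0472) = -0.6524; ω₁ = Δθ/dt₁ = -0.3262
distance = √((4.5−-1.5)² + (-2.5−-5)²) = 6.5000; v₂ = distance/dt₂ = 3.2500

ω₁ = -0.3262, v₂ = 3.2500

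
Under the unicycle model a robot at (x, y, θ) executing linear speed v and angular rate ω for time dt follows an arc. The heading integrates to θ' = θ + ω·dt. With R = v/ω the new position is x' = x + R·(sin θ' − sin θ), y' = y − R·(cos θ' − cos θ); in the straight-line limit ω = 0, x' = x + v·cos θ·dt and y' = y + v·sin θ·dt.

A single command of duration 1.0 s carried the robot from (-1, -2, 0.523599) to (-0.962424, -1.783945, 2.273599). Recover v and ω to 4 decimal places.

Δθ = 2.273599 − 0.523599 = 1.750000
ω = Δθ/dt = 1.750000/1.0 = 1.7500
R = −Δy/(cos θ' − cos θ) = 0.1429
v = R·ω = 0.1429·1.7500 = 0.2500

v = 0.2500, ω = 1.7500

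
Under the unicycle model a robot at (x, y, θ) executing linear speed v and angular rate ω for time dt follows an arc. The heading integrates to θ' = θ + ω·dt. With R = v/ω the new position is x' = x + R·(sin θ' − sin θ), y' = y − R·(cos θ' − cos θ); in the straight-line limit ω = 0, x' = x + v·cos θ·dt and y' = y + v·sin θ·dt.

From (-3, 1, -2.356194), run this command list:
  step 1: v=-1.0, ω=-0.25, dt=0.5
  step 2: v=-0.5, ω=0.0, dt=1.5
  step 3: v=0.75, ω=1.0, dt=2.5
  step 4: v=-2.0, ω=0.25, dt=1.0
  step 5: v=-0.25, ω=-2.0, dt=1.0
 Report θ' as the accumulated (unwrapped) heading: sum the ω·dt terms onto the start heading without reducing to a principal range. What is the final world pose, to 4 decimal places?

(-3.6896, 0.3031, -1.7312)

step 1: θ'=-2.4812 (R=4.0000) → pose (-2.6253, 1.3306, -2.4812)
step 2: θ'=-2.4812 (straight) → pose (-2.0330, 1.7906, -2.4812)
step 3: θ'=0.0188 (R=0.7500) → pose (-1.5588, 0.4485, 0.0188)
step 4: θ'=0.2688 (R=-8.0000) → pose (-3.5330, 0.1626, 0.2688)
step 5: θ'=-1.7312 (R=0.1250) → pose (-3.6896, 0.3031, -1.7312)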